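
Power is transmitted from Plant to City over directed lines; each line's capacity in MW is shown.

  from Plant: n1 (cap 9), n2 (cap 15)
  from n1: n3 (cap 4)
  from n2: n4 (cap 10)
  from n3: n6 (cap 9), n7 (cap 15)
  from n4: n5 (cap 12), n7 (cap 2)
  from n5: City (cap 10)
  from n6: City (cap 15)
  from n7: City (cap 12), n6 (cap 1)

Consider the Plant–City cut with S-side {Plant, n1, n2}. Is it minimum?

Yes — it is a minimum cut (capacity 14).

Given cut capacity: 4 + 10 = 14.
Augment Plant→n1→n3→n6→City: bottleneck 4, flow now 4.
Augment Plant→n2→n4→n5→City: bottleneck 10, flow now 14.
No augmenting path remains; maximum flow = 14.
Cut capacity 14 equals the max flow, so it is a minimum cut.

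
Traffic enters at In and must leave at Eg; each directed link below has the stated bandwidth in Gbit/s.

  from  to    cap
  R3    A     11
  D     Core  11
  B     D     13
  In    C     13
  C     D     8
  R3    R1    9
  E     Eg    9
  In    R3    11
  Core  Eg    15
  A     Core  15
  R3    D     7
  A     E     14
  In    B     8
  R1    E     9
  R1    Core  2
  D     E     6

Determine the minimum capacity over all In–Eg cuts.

24

Augment In→C→D→Core→Eg: bottleneck 8, flow now 8.
Augment In→B→D→Core→Eg: bottleneck 3, flow now 11.
Augment In→B→D→E→Eg: bottleneck 5, flow now 16.
Augment In→R3→D→E→Eg: bottleneck 1, flow now 17.
Augment In→R3→A→Core→Eg: bottleneck 4, flow now 21.
Augment In→R3→A→E→Eg: bottleneck 3, flow now 24.
No augmenting path remains; maximum flow = 24.
By max-flow min-cut, the minimum cut capacity equals the max flow.
In the residual graph, reachable from In: {In, C, B, R3, D, A, R1, Core, E}.
Min-cut edges: Core→Eg (15), E→Eg (9); capacity 15 + 9 = 24.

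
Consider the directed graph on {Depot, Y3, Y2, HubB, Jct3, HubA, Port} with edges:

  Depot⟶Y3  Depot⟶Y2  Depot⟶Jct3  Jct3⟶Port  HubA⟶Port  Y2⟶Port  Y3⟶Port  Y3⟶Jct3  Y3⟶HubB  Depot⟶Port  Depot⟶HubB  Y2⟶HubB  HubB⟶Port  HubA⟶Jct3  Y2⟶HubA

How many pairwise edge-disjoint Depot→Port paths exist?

5

Assign every edge capacity 1; by Menger, the answer equals the max flow.
Path Depot→Port (+1); total 1.
Path Depot→Y3→Port (+1); total 2.
Path Depot→Y2→Port (+1); total 3.
Path Depot→HubB→Port (+1); total 4.
Path Depot→Jct3→Port (+1); total 5.
No residual Depot→Port path; max flow = 5.
Certifying cut of size 5: {Depot→HubB, Depot→Jct3, Depot→Port, Depot→Y2, Depot→Y3}.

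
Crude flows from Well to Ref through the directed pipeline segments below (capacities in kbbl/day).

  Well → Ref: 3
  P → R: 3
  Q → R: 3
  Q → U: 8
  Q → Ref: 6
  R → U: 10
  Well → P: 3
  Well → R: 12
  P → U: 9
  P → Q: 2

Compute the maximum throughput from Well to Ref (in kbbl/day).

5

Augment Well→Ref: bottleneck 3, flow now 3.
Augment Well→P→Q→Ref: bottleneck 2, flow now 5.
No augmenting path remains; maximum flow = 5.
In the residual graph, reachable from Well: {Well, P, R, U}.
Min-cut edges: Well→Ref (3), P→Q (2); capacity 3 + 2 = 5.
This cut is saturated, so no flow can exceed 5.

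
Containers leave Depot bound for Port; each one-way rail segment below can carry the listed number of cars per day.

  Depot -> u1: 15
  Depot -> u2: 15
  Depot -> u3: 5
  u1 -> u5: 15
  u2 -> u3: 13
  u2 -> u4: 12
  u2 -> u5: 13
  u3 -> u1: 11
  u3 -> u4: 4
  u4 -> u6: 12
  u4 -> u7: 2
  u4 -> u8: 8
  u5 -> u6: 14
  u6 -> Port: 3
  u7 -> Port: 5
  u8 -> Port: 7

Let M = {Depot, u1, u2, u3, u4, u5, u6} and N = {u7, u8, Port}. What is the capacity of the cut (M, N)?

Edges leaving {Depot, u1, u2, u3, u4, u5, u6}: u4→u7 (2), u4→u8 (8), u6→Port (3).
Cut capacity = 2 + 8 + 3 = 13.

13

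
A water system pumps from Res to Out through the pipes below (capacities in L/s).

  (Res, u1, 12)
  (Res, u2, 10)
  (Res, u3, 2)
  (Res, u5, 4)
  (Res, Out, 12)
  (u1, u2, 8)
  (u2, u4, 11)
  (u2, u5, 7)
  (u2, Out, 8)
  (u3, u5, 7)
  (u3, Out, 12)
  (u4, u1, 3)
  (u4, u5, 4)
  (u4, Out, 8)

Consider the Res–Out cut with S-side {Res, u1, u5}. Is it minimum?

Given cut capacity: 10 + 2 + 12 + 8 = 32.
Augment Res→Out: bottleneck 12, flow now 12.
Augment Res→u2→Out: bottleneck 8, flow now 20.
Augment Res→u3→Out: bottleneck 2, flow now 22.
Augment Res→u2→u4→Out: bottleneck 2, flow now 24.
Augment Res→u1→u2→u4→Out: bottleneck 6, flow now 30.
No augmenting path remains; maximum flow = 30.
In the residual graph, reachable from Res: {Res, u1, u2, u4, u5}.
Min-cut edges: Res→u3 (2), Res→Out (12), u2→Out (8), u4→Out (8); capacity 2 + 12 + 8 + 8 = 30.
Cut capacity 32 exceeds the max flow 30, so it is not minimum.

No — its capacity is 32, but the minimum cut has capacity 30.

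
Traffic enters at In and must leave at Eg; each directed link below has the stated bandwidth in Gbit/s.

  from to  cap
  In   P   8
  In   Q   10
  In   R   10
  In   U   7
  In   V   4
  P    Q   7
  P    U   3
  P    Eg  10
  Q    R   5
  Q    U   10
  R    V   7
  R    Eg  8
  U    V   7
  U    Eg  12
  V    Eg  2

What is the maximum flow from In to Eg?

30

Augment In→P→Eg: bottleneck 8, flow now 8.
Augment In→R→Eg: bottleneck 8, flow now 16.
Augment In→U→Eg: bottleneck 7, flow now 23.
Augment In→V→Eg: bottleneck 2, flow now 25.
Augment In→Q→U→Eg: bottleneck 5, flow now 30.
No augmenting path remains; maximum flow = 30.
In the residual graph, reachable from In: {In, Q, R, U, V}.
Min-cut edges: In→P (8), R→Eg (8), U→Eg (12), V→Eg (2); capacity 8 + 8 + 12 + 2 = 30.
This cut is saturated, so no flow can exceed 30.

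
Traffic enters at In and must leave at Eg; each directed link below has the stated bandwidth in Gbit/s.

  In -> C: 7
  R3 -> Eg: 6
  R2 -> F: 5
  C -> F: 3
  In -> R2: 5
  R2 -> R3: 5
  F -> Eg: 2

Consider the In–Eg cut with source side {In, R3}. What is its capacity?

Edges leaving {In, R3}: In→R2 (5), In→C (7), R3→Eg (6).
Cut capacity = 5 + 7 + 6 = 18.

18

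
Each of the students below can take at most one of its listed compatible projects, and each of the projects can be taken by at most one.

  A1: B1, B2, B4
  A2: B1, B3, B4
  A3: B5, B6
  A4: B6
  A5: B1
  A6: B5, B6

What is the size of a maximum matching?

5

Unit-capacity flow: source→left, listed edges, right→sink; max matching = max flow.
Augmenting path A1→B1 (+1); matched 1.
Augmenting path A2→B3 (+1); matched 2.
Augmenting path A3→B5 (+1); matched 3.
Augmenting path A4→B6 (+1); matched 4.
Augmenting path A5→B1→A1→B2 (+1); matched 5.
No augmenting path remains; maximum matching = 5.
König certificate: {A1, A2, A5, B5, B6} is a vertex cover of size 5 (every listed pair touches it), so no matching can be larger.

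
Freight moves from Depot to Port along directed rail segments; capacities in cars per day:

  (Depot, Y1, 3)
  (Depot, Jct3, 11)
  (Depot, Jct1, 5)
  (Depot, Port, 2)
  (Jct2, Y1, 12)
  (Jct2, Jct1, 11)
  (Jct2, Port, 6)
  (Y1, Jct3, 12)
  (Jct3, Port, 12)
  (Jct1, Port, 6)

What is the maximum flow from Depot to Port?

19

Augment Depot→Port: bottleneck 2, flow now 2.
Augment Depot→Jct3→Port: bottleneck 11, flow now 13.
Augment Depot→Jct1→Port: bottleneck 5, flow now 18.
Augment Depot→Y1→Jct3→Port: bottleneck 1, flow now 19.
No augmenting path remains; maximum flow = 19.
In the residual graph, reachable from Depot: {Depot, Y1, Jct3}.
Min-cut edges: Depot→Jct1 (5), Depot→Port (2), Jct3→Port (12); capacity 5 + 2 + 12 = 19.
This cut is saturated, so no flow can exceed 19.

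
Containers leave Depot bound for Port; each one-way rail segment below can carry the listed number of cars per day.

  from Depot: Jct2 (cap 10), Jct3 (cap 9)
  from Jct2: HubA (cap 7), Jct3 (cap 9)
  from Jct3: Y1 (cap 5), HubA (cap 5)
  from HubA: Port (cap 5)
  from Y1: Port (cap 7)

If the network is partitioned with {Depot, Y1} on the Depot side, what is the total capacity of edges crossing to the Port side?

26

Edges leaving {Depot, Y1}: Depot→Jct2 (10), Depot→Jct3 (9), Y1→Port (7).
Cut capacity = 10 + 9 + 7 = 26.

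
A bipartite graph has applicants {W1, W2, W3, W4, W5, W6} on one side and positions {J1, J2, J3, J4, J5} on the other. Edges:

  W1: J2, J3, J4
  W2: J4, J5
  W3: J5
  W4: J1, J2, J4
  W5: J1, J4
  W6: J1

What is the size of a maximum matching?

Unit-capacity flow: source→left, listed edges, right→sink; max matching = max flow.
Augmenting path W1→J2 (+1); matched 1.
Augmenting path W2→J4 (+1); matched 2.
Augmenting path W3→J5 (+1); matched 3.
Augmenting path W4→J1 (+1); matched 4.
Augmenting path W5→J1→W4→J2→W1→J3 (+1); matched 5.
No augmenting path remains; maximum matching = 5.
König certificate: {W1, W4, J1, J4, J5} is a vertex cover of size 5 (every listed pair touches it), so no matching can be larger.

5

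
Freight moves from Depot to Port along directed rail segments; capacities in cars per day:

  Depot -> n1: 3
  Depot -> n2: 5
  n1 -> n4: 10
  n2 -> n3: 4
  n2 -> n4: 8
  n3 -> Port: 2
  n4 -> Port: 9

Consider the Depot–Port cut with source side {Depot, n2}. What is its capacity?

Edges leaving {Depot, n2}: Depot→n1 (3), n2→n3 (4), n2→n4 (8).
Cut capacity = 3 + 4 + 8 = 15.

15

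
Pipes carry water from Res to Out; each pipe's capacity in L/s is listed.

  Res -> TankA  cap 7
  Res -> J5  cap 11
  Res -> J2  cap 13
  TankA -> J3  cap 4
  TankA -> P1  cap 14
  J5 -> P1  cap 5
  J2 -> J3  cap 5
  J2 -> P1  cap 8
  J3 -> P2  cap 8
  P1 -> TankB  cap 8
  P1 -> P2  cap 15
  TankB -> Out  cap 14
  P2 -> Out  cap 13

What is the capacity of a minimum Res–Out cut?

Augment Res→TankA→J3→P2→Out: bottleneck 4, flow now 4.
Augment Res→TankA→P1→TankB→Out: bottleneck 3, flow now 7.
Augment Res→J5→P1→TankB→Out: bottleneck 5, flow now 12.
Augment Res→J2→J3→P2→Out: bottleneck 4, flow now 16.
Augment Res→J2→P1→P2→Out: bottleneck 5, flow now 21.
No augmenting path remains; maximum flow = 21.
By max-flow min-cut, the minimum cut capacity equals the max flow.
In the residual graph, reachable from Res: {Res, TankA, J5, J2, J3, P1, P2}.
Min-cut edges: P1→TankB (8), P2→Out (13); capacity 8 + 13 = 21.

21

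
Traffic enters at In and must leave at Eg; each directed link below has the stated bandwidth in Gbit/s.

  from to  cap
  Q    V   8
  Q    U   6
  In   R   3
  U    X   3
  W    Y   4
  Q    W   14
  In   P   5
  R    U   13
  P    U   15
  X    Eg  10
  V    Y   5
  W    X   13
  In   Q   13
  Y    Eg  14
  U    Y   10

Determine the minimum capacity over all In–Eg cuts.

Augment In→P→U→X→Eg: bottleneck 3, flow now 3.
Augment In→P→U→Y→Eg: bottleneck 2, flow now 5.
Augment In→Q→U→Y→Eg: bottleneck 6, flow now 11.
Augment In→Q→V→Y→Eg: bottleneck 5, flow now 16.
Augment In→Q→W→X→Eg: bottleneck 2, flow now 18.
Augment In→R→U→Y→Eg: bottleneck 1, flow now 19.
Augment In→R→U→Q→W→X→Eg: bottleneck 2, flow now 21. (uses reverse residual edge)
No augmenting path remains; maximum flow = 21.
By max-flow min-cut, the minimum cut capacity equals the max flow.
In the residual graph, reachable from In: {In}.
Min-cut edges: In→P (5), In→Q (13), In→R (3); capacity 5 + 13 + 3 = 21.

21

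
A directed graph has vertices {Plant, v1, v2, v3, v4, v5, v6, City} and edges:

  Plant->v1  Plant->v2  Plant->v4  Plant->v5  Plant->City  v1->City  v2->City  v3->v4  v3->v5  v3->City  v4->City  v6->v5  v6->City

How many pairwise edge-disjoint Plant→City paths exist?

4

Assign every edge capacity 1; by Menger, the answer equals the max flow.
Path Plant→City (+1); total 1.
Path Plant→v1→City (+1); total 2.
Path Plant→v2→City (+1); total 3.
Path Plant→v4→City (+1); total 4.
No residual Plant→City path; max flow = 4.
Certifying cut of size 4: {Plant→City, Plant→v1, Plant→v2, Plant→v4}.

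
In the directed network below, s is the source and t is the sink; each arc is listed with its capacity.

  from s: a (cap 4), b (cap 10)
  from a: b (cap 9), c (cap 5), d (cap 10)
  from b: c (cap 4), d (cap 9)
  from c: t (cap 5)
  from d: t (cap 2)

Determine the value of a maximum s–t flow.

Augment s→a→c→t: bottleneck 4, flow now 4.
Augment s→b→c→t: bottleneck 1, flow now 5.
Augment s→b→d→t: bottleneck 2, flow now 7.
No augmenting path remains; maximum flow = 7.
In the residual graph, reachable from s: {s, a, b, c, d}.
Min-cut edges: c→t (5), d→t (2); capacity 5 + 2 = 7.
This cut is saturated, so no flow can exceed 7.

7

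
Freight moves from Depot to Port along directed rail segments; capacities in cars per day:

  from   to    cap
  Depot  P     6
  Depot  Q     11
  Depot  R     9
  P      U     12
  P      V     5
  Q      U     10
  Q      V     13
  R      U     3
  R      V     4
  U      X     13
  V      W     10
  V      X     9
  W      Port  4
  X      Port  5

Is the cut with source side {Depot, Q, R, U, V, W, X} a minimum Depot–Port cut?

No — its capacity is 15, but the minimum cut has capacity 9.

Given cut capacity: 6 + 4 + 5 = 15.
Augment Depot→P→U→X→Port: bottleneck 5, flow now 5.
Augment Depot→P→V→W→Port: bottleneck 1, flow now 6.
Augment Depot→Q→V→W→Port: bottleneck 3, flow now 9.
No augmenting path remains; maximum flow = 9.
In the residual graph, reachable from Depot: {Depot, P, Q, R, U, V, W, X}.
Min-cut edges: W→Port (4), X→Port (5); capacity 4 + 5 = 9.
Cut capacity 15 exceeds the max flow 9, so it is not minimum.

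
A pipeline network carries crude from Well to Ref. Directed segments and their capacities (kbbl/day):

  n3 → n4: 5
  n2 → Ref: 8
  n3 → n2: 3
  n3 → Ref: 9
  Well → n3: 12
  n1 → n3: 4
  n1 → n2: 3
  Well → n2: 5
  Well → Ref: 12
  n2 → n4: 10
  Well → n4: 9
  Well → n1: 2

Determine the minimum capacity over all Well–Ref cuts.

Augment Well→Ref: bottleneck 12, flow now 12.
Augment Well→n2→Ref: bottleneck 5, flow now 17.
Augment Well→n3→Ref: bottleneck 9, flow now 26.
Augment Well→n1→n2→Ref: bottleneck 2, flow now 28.
Augment Well→n3→n2→Ref: bottleneck 1, flow now 29.
No augmenting path remains; maximum flow = 29.
By max-flow min-cut, the minimum cut capacity equals the max flow.
In the residual graph, reachable from Well: {Well, n1, n2, n3, n4}.
Min-cut edges: Well→Ref (12), n2→Ref (8), n3→Ref (9); capacity 12 + 8 + 9 = 29.

29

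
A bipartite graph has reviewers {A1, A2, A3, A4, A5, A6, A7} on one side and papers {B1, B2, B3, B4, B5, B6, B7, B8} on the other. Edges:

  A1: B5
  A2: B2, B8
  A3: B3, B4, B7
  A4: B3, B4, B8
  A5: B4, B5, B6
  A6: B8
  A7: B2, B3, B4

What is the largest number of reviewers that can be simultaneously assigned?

7

Unit-capacity flow: source→left, listed edges, right→sink; max matching = max flow.
Augmenting path A1→B5 (+1); matched 1.
Augmenting path A2→B2 (+1); matched 2.
Augmenting path A3→B3 (+1); matched 3.
Augmenting path A4→B4 (+1); matched 4.
Augmenting path A5→B6 (+1); matched 5.
Augmenting path A6→B8 (+1); matched 6.
Augmenting path A7→B3→A3→B7 (+1); matched 7.
No augmenting path remains; maximum matching = 7.
König certificate: {A1, A2, A3, A4, A5, A6, A7} is a vertex cover of size 7 (every listed pair touches it), so no matching can be larger.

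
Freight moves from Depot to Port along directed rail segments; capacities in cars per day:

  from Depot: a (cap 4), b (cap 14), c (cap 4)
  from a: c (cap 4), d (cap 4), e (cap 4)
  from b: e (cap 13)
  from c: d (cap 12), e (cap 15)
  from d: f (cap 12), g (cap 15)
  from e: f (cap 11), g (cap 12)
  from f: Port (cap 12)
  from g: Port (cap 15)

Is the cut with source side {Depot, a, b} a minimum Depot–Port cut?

No — its capacity is 29, but the minimum cut has capacity 21.

Given cut capacity: 4 + 4 + 4 + 4 + 13 = 29.
Augment Depot→a→d→f→Port: bottleneck 4, flow now 4.
Augment Depot→b→e→f→Port: bottleneck 8, flow now 12.
Augment Depot→b→e→g→Port: bottleneck 5, flow now 17.
Augment Depot→c→d→g→Port: bottleneck 4, flow now 21.
No augmenting path remains; maximum flow = 21.
In the residual graph, reachable from Depot: {Depot, b}.
Min-cut edges: Depot→a (4), Depot→c (4), b→e (13); capacity 4 + 4 + 13 = 21.
Cut capacity 29 exceeds the max flow 21, so it is not minimum.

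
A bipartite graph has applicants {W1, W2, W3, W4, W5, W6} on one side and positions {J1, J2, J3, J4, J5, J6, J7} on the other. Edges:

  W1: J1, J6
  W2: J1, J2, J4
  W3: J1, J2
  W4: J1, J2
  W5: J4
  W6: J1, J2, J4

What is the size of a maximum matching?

Unit-capacity flow: source→left, listed edges, right→sink; max matching = max flow.
Augmenting path W1→J1 (+1); matched 1.
Augmenting path W2→J2 (+1); matched 2.
Augmenting path W5→J4 (+1); matched 3.
Augmenting path W3→J1→W1→J6 (+1); matched 4.
No augmenting path remains; maximum matching = 4.
König certificate: {W1, J1, J2, J4} is a vertex cover of size 4 (every listed pair touches it), so no matching can be larger.

4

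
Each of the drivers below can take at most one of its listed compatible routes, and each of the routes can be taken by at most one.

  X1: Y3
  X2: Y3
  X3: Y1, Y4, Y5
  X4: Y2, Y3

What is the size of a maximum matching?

Unit-capacity flow: source→left, listed edges, right→sink; max matching = max flow.
Augmenting path X1→Y3 (+1); matched 1.
Augmenting path X3→Y1 (+1); matched 2.
Augmenting path X4→Y2 (+1); matched 3.
No augmenting path remains; maximum matching = 3.
König certificate: {X3, X4, Y3} is a vertex cover of size 3 (every listed pair touches it), so no matching can be larger.

3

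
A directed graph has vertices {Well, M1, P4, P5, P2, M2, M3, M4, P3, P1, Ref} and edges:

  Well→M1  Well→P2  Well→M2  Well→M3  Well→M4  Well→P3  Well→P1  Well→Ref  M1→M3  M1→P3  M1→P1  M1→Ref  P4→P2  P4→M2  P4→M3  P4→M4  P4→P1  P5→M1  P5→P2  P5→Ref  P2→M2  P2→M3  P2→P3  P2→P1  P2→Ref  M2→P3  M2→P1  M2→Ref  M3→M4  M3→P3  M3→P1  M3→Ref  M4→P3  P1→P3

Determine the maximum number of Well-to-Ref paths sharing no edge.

Assign every edge capacity 1; by Menger, the answer equals the max flow.
Path Well→Ref (+1); total 1.
Path Well→M1→Ref (+1); total 2.
Path Well→P2→Ref (+1); total 3.
Path Well→M2→Ref (+1); total 4.
Path Well→M3→Ref (+1); total 5.
No residual Well→Ref path; max flow = 5.
Certifying cut of size 5: {Well→M1, Well→M2, Well→M3, Well→P2, Well→Ref}.

5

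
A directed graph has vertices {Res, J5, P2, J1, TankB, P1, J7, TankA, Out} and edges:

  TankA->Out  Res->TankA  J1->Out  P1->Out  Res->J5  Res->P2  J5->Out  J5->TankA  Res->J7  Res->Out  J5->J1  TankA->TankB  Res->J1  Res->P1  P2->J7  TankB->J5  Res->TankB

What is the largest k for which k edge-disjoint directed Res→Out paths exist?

5

Assign every edge capacity 1; by Menger, the answer equals the max flow.
Path Res→Out (+1); total 1.
Path Res→J5→Out (+1); total 2.
Path Res→J1→Out (+1); total 3.
Path Res→P1→Out (+1); total 4.
Path Res→TankA→Out (+1); total 5.
No residual Res→Out path; max flow = 5.
Certifying cut of size 5: {J1→Out, J5→Out, Res→Out, Res→P1, TankA→Out}.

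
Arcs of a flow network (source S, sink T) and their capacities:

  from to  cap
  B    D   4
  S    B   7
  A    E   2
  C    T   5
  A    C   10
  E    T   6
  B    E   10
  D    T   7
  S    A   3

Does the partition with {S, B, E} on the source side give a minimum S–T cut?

No — its capacity is 13, but the minimum cut has capacity 10.

Given cut capacity: 3 + 4 + 6 = 13.
Augment S→A→C→T: bottleneck 3, flow now 3.
Augment S→B→D→T: bottleneck 4, flow now 7.
Augment S→B→E→T: bottleneck 3, flow now 10.
No augmenting path remains; maximum flow = 10.
In the residual graph, reachable from S: {S}.
Min-cut edges: S→A (3), S→B (7); capacity 3 + 7 = 10.
Cut capacity 13 exceeds the max flow 10, so it is not minimum.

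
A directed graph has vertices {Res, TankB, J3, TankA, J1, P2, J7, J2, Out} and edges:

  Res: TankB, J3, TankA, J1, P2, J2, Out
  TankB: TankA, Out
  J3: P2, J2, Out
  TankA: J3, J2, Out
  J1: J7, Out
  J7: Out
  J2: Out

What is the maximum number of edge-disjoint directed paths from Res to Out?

Assign every edge capacity 1; by Menger, the answer equals the max flow.
Path Res→Out (+1); total 1.
Path Res→TankB→Out (+1); total 2.
Path Res→J3→Out (+1); total 3.
Path Res→TankA→Out (+1); total 4.
Path Res→J1→Out (+1); total 5.
Path Res→J2→Out (+1); total 6.
No residual Res→Out path; max flow = 6.
Certifying cut of size 6: {Res→J1, Res→J2, Res→J3, Res→Out, Res→TankA, Res→TankB}.

6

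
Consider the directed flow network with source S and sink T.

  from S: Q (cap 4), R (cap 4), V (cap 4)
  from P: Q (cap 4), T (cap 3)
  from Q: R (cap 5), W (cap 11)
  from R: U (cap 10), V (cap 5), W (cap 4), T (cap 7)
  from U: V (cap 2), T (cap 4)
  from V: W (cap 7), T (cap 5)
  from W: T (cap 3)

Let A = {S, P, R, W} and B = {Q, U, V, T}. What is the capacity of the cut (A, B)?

40

Edges leaving {S, P, R, W}: S→Q (4), S→V (4), P→Q (4), P→T (3), R→U (10), R→V (5), R→T (7), W→T (3).
Cut capacity = 4 + 4 + 4 + 3 + 10 + 5 + 7 + 3 = 40.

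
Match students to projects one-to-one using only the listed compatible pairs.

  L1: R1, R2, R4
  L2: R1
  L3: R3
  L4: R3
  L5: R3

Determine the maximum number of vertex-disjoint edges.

3

Unit-capacity flow: source→left, listed edges, right→sink; max matching = max flow.
Augmenting path L1→R1 (+1); matched 1.
Augmenting path L3→R3 (+1); matched 2.
Augmenting path L2→R1→L1→R2 (+1); matched 3.
No augmenting path remains; maximum matching = 3.
König certificate: {L1, L2, R3} is a vertex cover of size 3 (every listed pair touches it), so no matching can be larger.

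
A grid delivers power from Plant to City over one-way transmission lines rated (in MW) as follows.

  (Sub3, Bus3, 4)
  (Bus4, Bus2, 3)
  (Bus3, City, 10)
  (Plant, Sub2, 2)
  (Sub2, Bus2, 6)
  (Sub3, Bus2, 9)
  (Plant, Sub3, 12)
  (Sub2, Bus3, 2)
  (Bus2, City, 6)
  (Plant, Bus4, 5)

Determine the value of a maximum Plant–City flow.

Augment Plant→Bus4→Bus2→City: bottleneck 3, flow now 3.
Augment Plant→Sub2→Bus3→City: bottleneck 2, flow now 5.
Augment Plant→Sub3→Bus3→City: bottleneck 4, flow now 9.
Augment Plant→Sub3→Bus2→City: bottleneck 3, flow now 12.
No augmenting path remains; maximum flow = 12.
In the residual graph, reachable from Plant: {Plant, Bus4, Sub3, Bus2}.
Min-cut edges: Plant→Sub2 (2), Sub3→Bus3 (4), Bus2→City (6); capacity 2 + 4 + 6 = 12.
This cut is saturated, so no flow can exceed 12.

12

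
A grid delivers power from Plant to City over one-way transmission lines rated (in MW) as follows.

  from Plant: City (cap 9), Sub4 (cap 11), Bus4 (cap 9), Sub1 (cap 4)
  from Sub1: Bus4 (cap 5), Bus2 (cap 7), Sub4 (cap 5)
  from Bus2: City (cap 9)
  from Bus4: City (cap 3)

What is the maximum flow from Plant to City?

16

Augment Plant→City: bottleneck 9, flow now 9.
Augment Plant→Bus4→City: bottleneck 3, flow now 12.
Augment Plant→Sub1→Bus2→City: bottleneck 4, flow now 16.
No augmenting path remains; maximum flow = 16.
In the residual graph, reachable from Plant: {Plant, Sub4, Bus4}.
Min-cut edges: Plant→Sub1 (4), Plant→City (9), Bus4→City (3); capacity 4 + 9 + 3 = 16.
This cut is saturated, so no flow can exceed 16.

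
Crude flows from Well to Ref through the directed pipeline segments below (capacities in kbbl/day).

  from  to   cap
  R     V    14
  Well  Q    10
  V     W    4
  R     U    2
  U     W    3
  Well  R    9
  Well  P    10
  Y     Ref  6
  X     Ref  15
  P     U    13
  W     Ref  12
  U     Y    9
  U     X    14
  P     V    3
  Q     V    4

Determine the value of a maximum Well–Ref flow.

16

Augment Well→P→U→W→Ref: bottleneck 3, flow now 3.
Augment Well→P→U→X→Ref: bottleneck 7, flow now 10.
Augment Well→Q→V→W→Ref: bottleneck 4, flow now 14.
Augment Well→R→U→X→Ref: bottleneck 2, flow now 16.
No augmenting path remains; maximum flow = 16.
In the residual graph, reachable from Well: {Well, Q, R, V}.
Min-cut edges: Well→P (10), R→U (2), V→W (4); capacity 10 + 2 + 4 = 16.
This cut is saturated, so no flow can exceed 16.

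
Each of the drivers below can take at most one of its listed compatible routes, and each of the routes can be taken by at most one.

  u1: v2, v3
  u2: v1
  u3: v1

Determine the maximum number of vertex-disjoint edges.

Unit-capacity flow: source→left, listed edges, right→sink; max matching = max flow.
Augmenting path u1→v2 (+1); matched 1.
Augmenting path u2→v1 (+1); matched 2.
No augmenting path remains; maximum matching = 2.
König certificate: {u1, v1} is a vertex cover of size 2 (every listed pair touches it), so no matching can be larger.

2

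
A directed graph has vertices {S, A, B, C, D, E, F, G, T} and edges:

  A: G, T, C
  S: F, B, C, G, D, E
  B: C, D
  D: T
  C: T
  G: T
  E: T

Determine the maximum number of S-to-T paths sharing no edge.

Assign every edge capacity 1; by Menger, the answer equals the max flow.
Path S→C→T (+1); total 1.
Path S→D→T (+1); total 2.
Path S→E→T (+1); total 3.
Path S→G→T (+1); total 4.
No residual S→T path; max flow = 4.
Certifying cut of size 4: {C→T, D→T, S→E, S→G}.

4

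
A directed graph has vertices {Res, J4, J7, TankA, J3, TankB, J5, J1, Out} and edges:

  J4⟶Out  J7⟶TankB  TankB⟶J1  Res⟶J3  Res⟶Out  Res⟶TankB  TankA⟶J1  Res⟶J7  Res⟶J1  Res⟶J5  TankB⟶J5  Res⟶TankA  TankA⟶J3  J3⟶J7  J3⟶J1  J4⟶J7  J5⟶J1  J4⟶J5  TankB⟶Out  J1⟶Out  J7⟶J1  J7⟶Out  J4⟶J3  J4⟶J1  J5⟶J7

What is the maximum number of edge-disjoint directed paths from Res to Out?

4

Assign every edge capacity 1; by Menger, the answer equals the max flow.
Path Res→Out (+1); total 1.
Path Res→J7→Out (+1); total 2.
Path Res→TankB→Out (+1); total 3.
Path Res→J1→Out (+1); total 4.
No residual Res→Out path; max flow = 4.
Certifying cut of size 4: {J1→Out, J7→Out, Res→Out, TankB→Out}.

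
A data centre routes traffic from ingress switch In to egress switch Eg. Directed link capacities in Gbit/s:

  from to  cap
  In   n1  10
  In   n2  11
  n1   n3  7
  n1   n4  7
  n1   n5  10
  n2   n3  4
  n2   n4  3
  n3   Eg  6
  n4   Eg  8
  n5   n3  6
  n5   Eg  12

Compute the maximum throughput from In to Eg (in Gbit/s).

17

Augment In→n1→n3→Eg: bottleneck 6, flow now 6.
Augment In→n1→n4→Eg: bottleneck 4, flow now 10.
Augment In→n2→n4→Eg: bottleneck 3, flow now 13.
Augment In→n2→n3→n1→n4→Eg: bottleneck 1, flow now 14. (uses reverse residual edge)
Augment In→n2→n3→n1→n5→Eg: bottleneck 3, flow now 17. (uses reverse residual edge)
No augmenting path remains; maximum flow = 17.
In the residual graph, reachable from In: {In, n2}.
Min-cut edges: In→n1 (10), n2→n3 (4), n2→n4 (3); capacity 10 + 4 + 3 = 17.
This cut is saturated, so no flow can exceed 17.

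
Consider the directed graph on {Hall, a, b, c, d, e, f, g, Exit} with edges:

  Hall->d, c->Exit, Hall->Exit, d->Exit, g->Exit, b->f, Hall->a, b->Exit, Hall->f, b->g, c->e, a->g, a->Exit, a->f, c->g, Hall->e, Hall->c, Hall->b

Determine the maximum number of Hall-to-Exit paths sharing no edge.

Assign every edge capacity 1; by Menger, the answer equals the max flow.
Path Hall→Exit (+1); total 1.
Path Hall→a→Exit (+1); total 2.
Path Hall→b→Exit (+1); total 3.
Path Hall→c→Exit (+1); total 4.
Path Hall→d→Exit (+1); total 5.
No residual Hall→Exit path; max flow = 5.
Certifying cut of size 5: {Hall→Exit, Hall→a, Hall→b, Hall→c, Hall→d}.

5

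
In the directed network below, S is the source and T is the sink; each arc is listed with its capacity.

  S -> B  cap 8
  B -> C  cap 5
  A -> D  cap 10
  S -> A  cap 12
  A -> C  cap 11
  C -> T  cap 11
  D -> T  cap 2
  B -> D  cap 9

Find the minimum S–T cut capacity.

13

Augment S→A→C→T: bottleneck 11, flow now 11.
Augment S→A→D→T: bottleneck 1, flow now 12.
Augment S→B→D→T: bottleneck 1, flow now 13.
No augmenting path remains; maximum flow = 13.
By max-flow min-cut, the minimum cut capacity equals the max flow.
In the residual graph, reachable from S: {S, A, B, C, D}.
Min-cut edges: C→T (11), D→T (2); capacity 11 + 2 = 13.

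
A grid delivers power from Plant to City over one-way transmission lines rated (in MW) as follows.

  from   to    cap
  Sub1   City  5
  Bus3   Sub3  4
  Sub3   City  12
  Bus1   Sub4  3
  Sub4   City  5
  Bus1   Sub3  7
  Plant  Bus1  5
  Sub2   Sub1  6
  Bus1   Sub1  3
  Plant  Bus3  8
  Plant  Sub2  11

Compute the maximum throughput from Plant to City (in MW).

Augment Plant→Bus1→Sub3→City: bottleneck 5, flow now 5.
Augment Plant→Bus3→Sub3→City: bottleneck 4, flow now 9.
Augment Plant→Sub2→Sub1→City: bottleneck 5, flow now 14.
No augmenting path remains; maximum flow = 14.
In the residual graph, reachable from Plant: {Plant, Bus3, Sub2, Sub1}.
Min-cut edges: Plant→Bus1 (5), Bus3→Sub3 (4), Sub1→City (5); capacity 5 + 4 + 5 = 14.
This cut is saturated, so no flow can exceed 14.

14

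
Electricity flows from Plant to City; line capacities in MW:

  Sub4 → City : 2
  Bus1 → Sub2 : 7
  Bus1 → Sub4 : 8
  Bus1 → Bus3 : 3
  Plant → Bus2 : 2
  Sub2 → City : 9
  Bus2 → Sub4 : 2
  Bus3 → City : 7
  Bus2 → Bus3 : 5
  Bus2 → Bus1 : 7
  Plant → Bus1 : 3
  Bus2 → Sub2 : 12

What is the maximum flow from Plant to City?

Augment Plant→Bus1→Sub4→City: bottleneck 2, flow now 2.
Augment Plant→Bus1→Sub2→City: bottleneck 1, flow now 3.
Augment Plant→Bus2→Sub2→City: bottleneck 2, flow now 5.
No augmenting path remains; maximum flow = 5.
In the residual graph, reachable from Plant: {Plant}.
Min-cut edges: Plant→Bus1 (3), Plant→Bus2 (2); capacity 3 + 2 = 5.
This cut is saturated, so no flow can exceed 5.

5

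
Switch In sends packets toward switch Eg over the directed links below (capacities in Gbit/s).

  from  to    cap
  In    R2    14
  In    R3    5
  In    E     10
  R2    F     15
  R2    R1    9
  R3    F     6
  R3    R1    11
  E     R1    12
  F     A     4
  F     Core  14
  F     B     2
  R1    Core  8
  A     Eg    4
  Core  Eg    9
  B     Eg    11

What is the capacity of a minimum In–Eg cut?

Augment In→R2→F→A→Eg: bottleneck 4, flow now 4.
Augment In→R2→F→Core→Eg: bottleneck 9, flow now 13.
Augment In→R2→F→B→Eg: bottleneck 1, flow now 14.
Augment In→R3→F→B→Eg: bottleneck 1, flow now 15.
No augmenting path remains; maximum flow = 15.
By max-flow min-cut, the minimum cut capacity equals the max flow.
In the residual graph, reachable from In: {In, R2, R3, E, F, R1, Core}.
Min-cut edges: F→A (4), F→B (2), Core→Eg (9); capacity 4 + 2 + 9 = 15.

15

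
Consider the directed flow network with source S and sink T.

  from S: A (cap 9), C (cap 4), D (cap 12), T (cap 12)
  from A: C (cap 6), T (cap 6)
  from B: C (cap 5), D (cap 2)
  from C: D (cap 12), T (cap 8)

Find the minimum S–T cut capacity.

25

Augment S→T: bottleneck 12, flow now 12.
Augment S→A→T: bottleneck 6, flow now 18.
Augment S→C→T: bottleneck 4, flow now 22.
Augment S→A→C→T: bottleneck 3, flow now 25.
No augmenting path remains; maximum flow = 25.
By max-flow min-cut, the minimum cut capacity equals the max flow.
In the residual graph, reachable from S: {S, D}.
Min-cut edges: S→A (9), S→C (4), S→T (12); capacity 9 + 4 + 12 = 25.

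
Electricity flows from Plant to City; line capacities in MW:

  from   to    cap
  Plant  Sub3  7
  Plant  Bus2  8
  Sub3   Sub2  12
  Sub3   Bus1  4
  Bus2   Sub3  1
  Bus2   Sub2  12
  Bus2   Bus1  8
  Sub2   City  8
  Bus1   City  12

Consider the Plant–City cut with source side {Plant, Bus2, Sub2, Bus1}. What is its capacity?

28

Edges leaving {Plant, Bus2, Sub2, Bus1}: Plant→Sub3 (7), Bus2→Sub3 (1), Sub2→City (8), Bus1→City (12).
Cut capacity = 7 + 1 + 8 + 12 = 28.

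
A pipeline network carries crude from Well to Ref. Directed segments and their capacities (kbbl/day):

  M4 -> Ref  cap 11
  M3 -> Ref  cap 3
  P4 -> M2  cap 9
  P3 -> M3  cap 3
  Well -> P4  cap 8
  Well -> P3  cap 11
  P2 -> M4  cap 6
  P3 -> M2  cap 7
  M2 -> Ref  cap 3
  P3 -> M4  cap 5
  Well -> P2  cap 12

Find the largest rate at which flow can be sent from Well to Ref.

17

Augment Well→P4→M2→Ref: bottleneck 3, flow now 3.
Augment Well→P2→M4→Ref: bottleneck 6, flow now 9.
Augment Well→P3→M3→Ref: bottleneck 3, flow now 12.
Augment Well→P3→M4→Ref: bottleneck 5, flow now 17.
No augmenting path remains; maximum flow = 17.
In the residual graph, reachable from Well: {Well, P4, P2, P3, M2}.
Min-cut edges: P2→M4 (6), P3→M3 (3), P3→M4 (5), M2→Ref (3); capacity 6 + 3 + 5 + 3 = 17.
This cut is saturated, so no flow can exceed 17.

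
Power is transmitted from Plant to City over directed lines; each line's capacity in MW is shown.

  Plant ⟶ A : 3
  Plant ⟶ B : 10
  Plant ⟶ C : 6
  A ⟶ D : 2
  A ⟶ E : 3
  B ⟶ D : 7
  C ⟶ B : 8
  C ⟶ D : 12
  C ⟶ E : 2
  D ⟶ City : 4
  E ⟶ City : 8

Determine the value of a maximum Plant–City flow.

Augment Plant→A→D→City: bottleneck 2, flow now 2.
Augment Plant→A→E→City: bottleneck 1, flow now 3.
Augment Plant→B→D→City: bottleneck 2, flow now 5.
Augment Plant→C→E→City: bottleneck 2, flow now 7.
Augment Plant→B→D→A→E→City: bottleneck 2, flow now 9. (uses reverse residual edge)
No augmenting path remains; maximum flow = 9.
In the residual graph, reachable from Plant: {Plant, B, C, D}.
Min-cut edges: Plant→A (3), C→E (2), D→City (4); capacity 3 + 2 + 4 = 9.
This cut is saturated, so no flow can exceed 9.

9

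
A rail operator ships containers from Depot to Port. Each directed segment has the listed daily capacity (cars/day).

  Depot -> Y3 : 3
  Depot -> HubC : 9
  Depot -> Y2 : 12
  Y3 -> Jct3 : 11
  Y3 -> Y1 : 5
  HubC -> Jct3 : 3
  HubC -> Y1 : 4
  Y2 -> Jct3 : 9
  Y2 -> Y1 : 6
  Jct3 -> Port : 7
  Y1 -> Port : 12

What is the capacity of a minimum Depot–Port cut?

19

Augment Depot→Y3→Jct3→Port: bottleneck 3, flow now 3.
Augment Depot→HubC→Jct3→Port: bottleneck 3, flow now 6.
Augment Depot→HubC→Y1→Port: bottleneck 4, flow now 10.
Augment Depot→Y2→Jct3→Port: bottleneck 1, flow now 11.
Augment Depot→Y2→Y1→Port: bottleneck 6, flow now 17.
Augment Depot→Y2→Jct3→Y3→Y1→Port: bottleneck 2, flow now 19. (uses reverse residual edge)
No augmenting path remains; maximum flow = 19.
By max-flow min-cut, the minimum cut capacity equals the max flow.
In the residual graph, reachable from Depot: {Depot, Y3, HubC, Y2, Jct3, Y1}.
Min-cut edges: Jct3→Port (7), Y1→Port (12); capacity 7 + 12 = 19.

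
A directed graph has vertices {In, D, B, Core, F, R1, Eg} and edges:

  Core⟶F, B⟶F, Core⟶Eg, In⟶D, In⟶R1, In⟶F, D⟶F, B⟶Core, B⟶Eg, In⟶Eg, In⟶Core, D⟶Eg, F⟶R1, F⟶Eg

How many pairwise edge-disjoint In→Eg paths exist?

Assign every edge capacity 1; by Menger, the answer equals the max flow.
Path In→Eg (+1); total 1.
Path In→D→Eg (+1); total 2.
Path In→Core→Eg (+1); total 3.
Path In→F→Eg (+1); total 4.
No residual In→Eg path; max flow = 4.
Certifying cut of size 4: {In→Core, In→D, In→Eg, In→F}.

4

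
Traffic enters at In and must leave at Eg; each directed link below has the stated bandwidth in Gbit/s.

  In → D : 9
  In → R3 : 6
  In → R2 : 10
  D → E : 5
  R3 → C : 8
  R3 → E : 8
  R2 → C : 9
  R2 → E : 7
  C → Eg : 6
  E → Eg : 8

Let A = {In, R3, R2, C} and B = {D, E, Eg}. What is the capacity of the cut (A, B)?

Edges leaving {In, R3, R2, C}: In→D (9), R3→E (8), R2→E (7), C→Eg (6).
Cut capacity = 9 + 8 + 7 + 6 = 30.

30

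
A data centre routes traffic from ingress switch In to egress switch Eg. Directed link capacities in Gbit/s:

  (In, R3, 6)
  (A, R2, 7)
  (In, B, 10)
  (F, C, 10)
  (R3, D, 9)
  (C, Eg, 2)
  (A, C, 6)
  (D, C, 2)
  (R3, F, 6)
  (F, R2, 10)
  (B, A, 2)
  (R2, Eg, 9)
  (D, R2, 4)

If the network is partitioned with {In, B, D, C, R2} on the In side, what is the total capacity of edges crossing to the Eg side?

19

Edges leaving {In, B, D, C, R2}: In→R3 (6), B→A (2), C→Eg (2), R2→Eg (9).
Cut capacity = 6 + 2 + 2 + 9 = 19.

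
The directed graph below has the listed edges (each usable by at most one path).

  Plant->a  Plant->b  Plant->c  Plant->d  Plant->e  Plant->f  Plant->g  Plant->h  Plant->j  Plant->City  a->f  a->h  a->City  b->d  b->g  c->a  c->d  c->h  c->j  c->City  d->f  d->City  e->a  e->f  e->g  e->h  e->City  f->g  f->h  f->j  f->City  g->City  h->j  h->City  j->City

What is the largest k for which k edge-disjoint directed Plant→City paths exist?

Assign every edge capacity 1; by Menger, the answer equals the max flow.
Path Plant→City (+1); total 1.
Path Plant→a→City (+1); total 2.
Path Plant→c→City (+1); total 3.
Path Plant→d→City (+1); total 4.
Path Plant→e→City (+1); total 5.
Path Plant→f→City (+1); total 6.
Path Plant→g→City (+1); total 7.
Path Plant→h→City (+1); total 8.
Path Plant→j→City (+1); total 9.
No residual Plant→City path; max flow = 9.
Certifying cut of size 9: {Plant→City, Plant→a, Plant→c, Plant→e, d→City, f→City, g→City, h→City, j→City}.

9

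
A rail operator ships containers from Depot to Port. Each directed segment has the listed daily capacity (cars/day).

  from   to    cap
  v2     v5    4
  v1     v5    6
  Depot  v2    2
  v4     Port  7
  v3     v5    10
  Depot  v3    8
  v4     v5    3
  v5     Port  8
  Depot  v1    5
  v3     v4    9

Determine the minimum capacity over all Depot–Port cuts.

Augment Depot→v1→v5→Port: bottleneck 5, flow now 5.
Augment Depot→v2→v5→Port: bottleneck 2, flow now 7.
Augment Depot→v3→v4→Port: bottleneck 7, flow now 14.
Augment Depot→v3→v5→Port: bottleneck 1, flow now 15.
No augmenting path remains; maximum flow = 15.
By max-flow min-cut, the minimum cut capacity equals the max flow.
In the residual graph, reachable from Depot: {Depot}.
Min-cut edges: Depot→v1 (5), Depot→v2 (2), Depot→v3 (8); capacity 5 + 2 + 8 = 15.

15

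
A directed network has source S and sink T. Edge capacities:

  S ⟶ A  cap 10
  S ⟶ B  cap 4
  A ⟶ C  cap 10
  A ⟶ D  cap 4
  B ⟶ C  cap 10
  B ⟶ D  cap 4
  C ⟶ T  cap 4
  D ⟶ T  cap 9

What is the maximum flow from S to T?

Augment S→A→C→T: bottleneck 4, flow now 4.
Augment S→A→D→T: bottleneck 4, flow now 8.
Augment S→B→D→T: bottleneck 4, flow now 12.
No augmenting path remains; maximum flow = 12.
In the residual graph, reachable from S: {S, A, C}.
Min-cut edges: S→B (4), A→D (4), C→T (4); capacity 4 + 4 + 4 = 12.
This cut is saturated, so no flow can exceed 12.

12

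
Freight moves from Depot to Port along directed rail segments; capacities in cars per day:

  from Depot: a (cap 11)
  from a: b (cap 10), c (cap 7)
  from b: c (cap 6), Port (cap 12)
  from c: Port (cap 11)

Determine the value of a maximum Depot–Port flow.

Augment Depot→a→b→Port: bottleneck 10, flow now 10.
Augment Depot→a→c→Port: bottleneck 1, flow now 11.
No augmenting path remains; maximum flow = 11.
In the residual graph, reachable from Depot: {Depot}.
Min-cut edges: Depot→a (11); capacity 11 = 11.
This cut is saturated, so no flow can exceed 11.

11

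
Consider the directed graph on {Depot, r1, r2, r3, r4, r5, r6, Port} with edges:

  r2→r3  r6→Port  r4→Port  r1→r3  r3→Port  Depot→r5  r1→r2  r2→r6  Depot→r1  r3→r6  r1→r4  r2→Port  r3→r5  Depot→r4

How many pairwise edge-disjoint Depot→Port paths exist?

2

Assign every edge capacity 1; by Menger, the answer equals the max flow.
Path Depot→r4→Port (+1); total 1.
Path Depot→r1→r2→Port (+1); total 2.
No residual Depot→Port path; max flow = 2.
Certifying cut of size 2: {Depot→r1, Depot→r4}.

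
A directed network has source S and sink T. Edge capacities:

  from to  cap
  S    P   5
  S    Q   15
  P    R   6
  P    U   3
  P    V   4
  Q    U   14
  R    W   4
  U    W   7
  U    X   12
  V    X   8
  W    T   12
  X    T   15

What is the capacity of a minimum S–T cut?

Augment S→P→R→W→T: bottleneck 4, flow now 4.
Augment S→P→U→W→T: bottleneck 1, flow now 5.
Augment S→Q→U→W→T: bottleneck 6, flow now 11.
Augment S→Q→U→X→T: bottleneck 8, flow now 19.
No augmenting path remains; maximum flow = 19.
By max-flow min-cut, the minimum cut capacity equals the max flow.
In the residual graph, reachable from S: {S, Q}.
Min-cut edges: S→P (5), Q→U (14); capacity 5 + 14 = 19.

19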